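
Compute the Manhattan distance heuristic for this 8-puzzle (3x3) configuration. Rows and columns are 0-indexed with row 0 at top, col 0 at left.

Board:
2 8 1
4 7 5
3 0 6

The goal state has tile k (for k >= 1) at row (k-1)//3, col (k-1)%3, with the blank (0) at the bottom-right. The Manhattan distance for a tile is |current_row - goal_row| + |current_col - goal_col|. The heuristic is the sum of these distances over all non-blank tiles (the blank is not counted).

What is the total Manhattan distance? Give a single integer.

Answer: 13

Derivation:
Tile 2: at (0,0), goal (0,1), distance |0-0|+|0-1| = 1
Tile 8: at (0,1), goal (2,1), distance |0-2|+|1-1| = 2
Tile 1: at (0,2), goal (0,0), distance |0-0|+|2-0| = 2
Tile 4: at (1,0), goal (1,0), distance |1-1|+|0-0| = 0
Tile 7: at (1,1), goal (2,0), distance |1-2|+|1-0| = 2
Tile 5: at (1,2), goal (1,1), distance |1-1|+|2-1| = 1
Tile 3: at (2,0), goal (0,2), distance |2-0|+|0-2| = 4
Tile 6: at (2,2), goal (1,2), distance |2-1|+|2-2| = 1
Sum: 1 + 2 + 2 + 0 + 2 + 1 + 4 + 1 = 13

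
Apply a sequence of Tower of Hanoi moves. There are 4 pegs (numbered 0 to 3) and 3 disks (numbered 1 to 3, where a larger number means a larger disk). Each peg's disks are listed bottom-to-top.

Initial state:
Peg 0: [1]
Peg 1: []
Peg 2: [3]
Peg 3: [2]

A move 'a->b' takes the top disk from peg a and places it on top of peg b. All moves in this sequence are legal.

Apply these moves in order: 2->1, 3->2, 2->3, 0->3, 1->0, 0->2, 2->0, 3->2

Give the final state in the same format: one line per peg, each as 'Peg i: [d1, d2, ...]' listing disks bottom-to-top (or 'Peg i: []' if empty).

Answer: Peg 0: [3]
Peg 1: []
Peg 2: [1]
Peg 3: [2]

Derivation:
After move 1 (2->1):
Peg 0: [1]
Peg 1: [3]
Peg 2: []
Peg 3: [2]

After move 2 (3->2):
Peg 0: [1]
Peg 1: [3]
Peg 2: [2]
Peg 3: []

After move 3 (2->3):
Peg 0: [1]
Peg 1: [3]
Peg 2: []
Peg 3: [2]

After move 4 (0->3):
Peg 0: []
Peg 1: [3]
Peg 2: []
Peg 3: [2, 1]

After move 5 (1->0):
Peg 0: [3]
Peg 1: []
Peg 2: []
Peg 3: [2, 1]

After move 6 (0->2):
Peg 0: []
Peg 1: []
Peg 2: [3]
Peg 3: [2, 1]

After move 7 (2->0):
Peg 0: [3]
Peg 1: []
Peg 2: []
Peg 3: [2, 1]

After move 8 (3->2):
Peg 0: [3]
Peg 1: []
Peg 2: [1]
Peg 3: [2]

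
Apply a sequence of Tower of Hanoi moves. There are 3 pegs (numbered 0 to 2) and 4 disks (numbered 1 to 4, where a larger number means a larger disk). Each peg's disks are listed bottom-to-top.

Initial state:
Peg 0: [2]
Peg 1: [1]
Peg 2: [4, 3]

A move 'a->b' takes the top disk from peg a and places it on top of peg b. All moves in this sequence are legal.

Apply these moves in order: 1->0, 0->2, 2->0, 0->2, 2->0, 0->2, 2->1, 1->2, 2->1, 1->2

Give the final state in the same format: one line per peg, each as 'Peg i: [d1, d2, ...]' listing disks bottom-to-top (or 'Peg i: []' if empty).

Answer: Peg 0: [2]
Peg 1: []
Peg 2: [4, 3, 1]

Derivation:
After move 1 (1->0):
Peg 0: [2, 1]
Peg 1: []
Peg 2: [4, 3]

After move 2 (0->2):
Peg 0: [2]
Peg 1: []
Peg 2: [4, 3, 1]

After move 3 (2->0):
Peg 0: [2, 1]
Peg 1: []
Peg 2: [4, 3]

After move 4 (0->2):
Peg 0: [2]
Peg 1: []
Peg 2: [4, 3, 1]

After move 5 (2->0):
Peg 0: [2, 1]
Peg 1: []
Peg 2: [4, 3]

After move 6 (0->2):
Peg 0: [2]
Peg 1: []
Peg 2: [4, 3, 1]

After move 7 (2->1):
Peg 0: [2]
Peg 1: [1]
Peg 2: [4, 3]

After move 8 (1->2):
Peg 0: [2]
Peg 1: []
Peg 2: [4, 3, 1]

After move 9 (2->1):
Peg 0: [2]
Peg 1: [1]
Peg 2: [4, 3]

After move 10 (1->2):
Peg 0: [2]
Peg 1: []
Peg 2: [4, 3, 1]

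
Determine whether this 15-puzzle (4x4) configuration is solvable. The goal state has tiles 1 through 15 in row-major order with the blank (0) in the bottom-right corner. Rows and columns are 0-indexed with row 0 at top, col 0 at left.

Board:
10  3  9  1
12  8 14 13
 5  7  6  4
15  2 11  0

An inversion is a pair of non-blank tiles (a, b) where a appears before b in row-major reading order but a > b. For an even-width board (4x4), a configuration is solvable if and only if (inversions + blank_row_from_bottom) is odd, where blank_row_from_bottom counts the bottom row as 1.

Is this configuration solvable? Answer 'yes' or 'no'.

Inversions: 53
Blank is in row 3 (0-indexed from top), which is row 1 counting from the bottom (bottom = 1).
53 + 1 = 54, which is even, so the puzzle is not solvable.

Answer: no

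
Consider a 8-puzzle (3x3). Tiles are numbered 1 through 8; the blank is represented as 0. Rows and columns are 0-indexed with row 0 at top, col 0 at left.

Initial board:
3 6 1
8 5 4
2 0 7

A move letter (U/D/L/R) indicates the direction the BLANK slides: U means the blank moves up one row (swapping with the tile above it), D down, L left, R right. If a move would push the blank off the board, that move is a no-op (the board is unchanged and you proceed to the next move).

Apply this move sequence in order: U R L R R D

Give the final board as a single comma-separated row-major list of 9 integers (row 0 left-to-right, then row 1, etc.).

After move 1 (U):
3 6 1
8 0 4
2 5 7

After move 2 (R):
3 6 1
8 4 0
2 5 7

After move 3 (L):
3 6 1
8 0 4
2 5 7

After move 4 (R):
3 6 1
8 4 0
2 5 7

After move 5 (R):
3 6 1
8 4 0
2 5 7

After move 6 (D):
3 6 1
8 4 7
2 5 0

Answer: 3, 6, 1, 8, 4, 7, 2, 5, 0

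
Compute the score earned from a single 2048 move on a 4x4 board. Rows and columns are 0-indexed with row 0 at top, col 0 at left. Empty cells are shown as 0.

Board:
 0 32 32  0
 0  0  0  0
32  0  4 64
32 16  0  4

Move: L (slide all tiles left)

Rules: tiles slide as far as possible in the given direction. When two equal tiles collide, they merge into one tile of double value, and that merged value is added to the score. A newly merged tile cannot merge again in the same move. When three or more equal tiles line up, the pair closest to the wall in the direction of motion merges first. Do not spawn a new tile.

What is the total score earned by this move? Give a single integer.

Answer: 64

Derivation:
Slide left:
row 0: [0, 32, 32, 0] -> [64, 0, 0, 0]  score +64 (running 64)
row 1: [0, 0, 0, 0] -> [0, 0, 0, 0]  score +0 (running 64)
row 2: [32, 0, 4, 64] -> [32, 4, 64, 0]  score +0 (running 64)
row 3: [32, 16, 0, 4] -> [32, 16, 4, 0]  score +0 (running 64)
Board after move:
64  0  0  0
 0  0  0  0
32  4 64  0
32 16  4  0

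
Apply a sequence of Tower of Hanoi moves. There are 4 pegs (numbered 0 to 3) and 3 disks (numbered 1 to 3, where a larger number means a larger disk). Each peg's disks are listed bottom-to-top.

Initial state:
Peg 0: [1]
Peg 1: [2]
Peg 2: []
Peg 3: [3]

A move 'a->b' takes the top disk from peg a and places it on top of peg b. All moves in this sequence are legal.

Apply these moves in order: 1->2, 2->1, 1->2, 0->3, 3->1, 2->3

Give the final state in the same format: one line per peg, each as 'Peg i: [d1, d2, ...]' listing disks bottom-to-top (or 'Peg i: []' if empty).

After move 1 (1->2):
Peg 0: [1]
Peg 1: []
Peg 2: [2]
Peg 3: [3]

After move 2 (2->1):
Peg 0: [1]
Peg 1: [2]
Peg 2: []
Peg 3: [3]

After move 3 (1->2):
Peg 0: [1]
Peg 1: []
Peg 2: [2]
Peg 3: [3]

After move 4 (0->3):
Peg 0: []
Peg 1: []
Peg 2: [2]
Peg 3: [3, 1]

After move 5 (3->1):
Peg 0: []
Peg 1: [1]
Peg 2: [2]
Peg 3: [3]

After move 6 (2->3):
Peg 0: []
Peg 1: [1]
Peg 2: []
Peg 3: [3, 2]

Answer: Peg 0: []
Peg 1: [1]
Peg 2: []
Peg 3: [3, 2]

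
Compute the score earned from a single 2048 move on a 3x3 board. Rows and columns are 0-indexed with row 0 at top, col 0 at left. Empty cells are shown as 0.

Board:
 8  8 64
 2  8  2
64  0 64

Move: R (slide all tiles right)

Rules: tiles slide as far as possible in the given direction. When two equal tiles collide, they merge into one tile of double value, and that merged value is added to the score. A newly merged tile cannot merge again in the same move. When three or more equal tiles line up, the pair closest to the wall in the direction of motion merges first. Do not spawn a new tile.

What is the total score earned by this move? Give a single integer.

Slide right:
row 0: [8, 8, 64] -> [0, 16, 64]  score +16 (running 16)
row 1: [2, 8, 2] -> [2, 8, 2]  score +0 (running 16)
row 2: [64, 0, 64] -> [0, 0, 128]  score +128 (running 144)
Board after move:
  0  16  64
  2   8   2
  0   0 128

Answer: 144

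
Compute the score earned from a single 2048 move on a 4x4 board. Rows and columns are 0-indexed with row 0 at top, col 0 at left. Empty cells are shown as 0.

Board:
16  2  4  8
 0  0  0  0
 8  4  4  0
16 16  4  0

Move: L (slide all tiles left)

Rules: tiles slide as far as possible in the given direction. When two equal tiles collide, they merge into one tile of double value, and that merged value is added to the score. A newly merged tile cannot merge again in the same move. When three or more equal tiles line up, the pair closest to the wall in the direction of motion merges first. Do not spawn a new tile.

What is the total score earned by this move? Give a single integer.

Answer: 40

Derivation:
Slide left:
row 0: [16, 2, 4, 8] -> [16, 2, 4, 8]  score +0 (running 0)
row 1: [0, 0, 0, 0] -> [0, 0, 0, 0]  score +0 (running 0)
row 2: [8, 4, 4, 0] -> [8, 8, 0, 0]  score +8 (running 8)
row 3: [16, 16, 4, 0] -> [32, 4, 0, 0]  score +32 (running 40)
Board after move:
16  2  4  8
 0  0  0  0
 8  8  0  0
32  4  0  0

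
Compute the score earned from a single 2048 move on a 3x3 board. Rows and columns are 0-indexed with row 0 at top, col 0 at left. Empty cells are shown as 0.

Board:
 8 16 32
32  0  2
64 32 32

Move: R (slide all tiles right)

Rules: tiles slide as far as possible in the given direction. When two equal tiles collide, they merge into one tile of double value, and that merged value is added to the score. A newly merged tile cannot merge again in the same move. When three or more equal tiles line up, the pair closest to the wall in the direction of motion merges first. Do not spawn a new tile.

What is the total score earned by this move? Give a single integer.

Answer: 64

Derivation:
Slide right:
row 0: [8, 16, 32] -> [8, 16, 32]  score +0 (running 0)
row 1: [32, 0, 2] -> [0, 32, 2]  score +0 (running 0)
row 2: [64, 32, 32] -> [0, 64, 64]  score +64 (running 64)
Board after move:
 8 16 32
 0 32  2
 0 64 64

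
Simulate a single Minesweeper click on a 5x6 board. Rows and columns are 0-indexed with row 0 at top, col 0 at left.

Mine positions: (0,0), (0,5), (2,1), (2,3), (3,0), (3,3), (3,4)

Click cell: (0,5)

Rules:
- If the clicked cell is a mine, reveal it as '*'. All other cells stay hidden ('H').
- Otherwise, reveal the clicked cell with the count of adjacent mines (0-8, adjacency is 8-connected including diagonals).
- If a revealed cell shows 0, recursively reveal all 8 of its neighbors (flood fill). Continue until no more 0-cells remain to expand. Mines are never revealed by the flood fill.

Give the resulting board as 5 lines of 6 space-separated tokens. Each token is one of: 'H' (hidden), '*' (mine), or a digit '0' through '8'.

H H H H H *
H H H H H H
H H H H H H
H H H H H H
H H H H H H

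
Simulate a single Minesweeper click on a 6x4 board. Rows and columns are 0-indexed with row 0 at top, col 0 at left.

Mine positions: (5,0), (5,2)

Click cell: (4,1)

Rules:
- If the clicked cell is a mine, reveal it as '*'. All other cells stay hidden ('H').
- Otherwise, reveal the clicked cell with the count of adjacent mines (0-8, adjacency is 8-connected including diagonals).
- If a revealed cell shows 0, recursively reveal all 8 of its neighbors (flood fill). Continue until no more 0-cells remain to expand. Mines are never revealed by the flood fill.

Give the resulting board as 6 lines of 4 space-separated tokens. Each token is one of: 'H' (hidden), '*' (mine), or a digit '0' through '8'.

H H H H
H H H H
H H H H
H H H H
H 2 H H
H H H H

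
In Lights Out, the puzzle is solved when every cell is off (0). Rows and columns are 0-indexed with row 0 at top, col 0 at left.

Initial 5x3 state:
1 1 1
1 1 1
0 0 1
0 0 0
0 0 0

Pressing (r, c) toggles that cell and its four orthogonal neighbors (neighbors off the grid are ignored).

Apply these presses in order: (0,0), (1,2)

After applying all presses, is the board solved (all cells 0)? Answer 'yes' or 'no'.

After press 1 at (0,0):
0 0 1
0 1 1
0 0 1
0 0 0
0 0 0

After press 2 at (1,2):
0 0 0
0 0 0
0 0 0
0 0 0
0 0 0

Lights still on: 0

Answer: yes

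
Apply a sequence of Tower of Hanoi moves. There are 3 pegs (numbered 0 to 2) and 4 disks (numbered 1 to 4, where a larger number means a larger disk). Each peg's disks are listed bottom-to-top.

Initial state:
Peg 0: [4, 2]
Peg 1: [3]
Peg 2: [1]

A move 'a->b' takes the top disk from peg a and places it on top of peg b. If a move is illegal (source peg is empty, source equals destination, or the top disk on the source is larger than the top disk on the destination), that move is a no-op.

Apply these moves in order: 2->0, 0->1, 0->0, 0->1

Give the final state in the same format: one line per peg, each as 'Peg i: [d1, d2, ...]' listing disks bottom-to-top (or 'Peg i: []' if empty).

After move 1 (2->0):
Peg 0: [4, 2, 1]
Peg 1: [3]
Peg 2: []

After move 2 (0->1):
Peg 0: [4, 2]
Peg 1: [3, 1]
Peg 2: []

After move 3 (0->0):
Peg 0: [4, 2]
Peg 1: [3, 1]
Peg 2: []

After move 4 (0->1):
Peg 0: [4, 2]
Peg 1: [3, 1]
Peg 2: []

Answer: Peg 0: [4, 2]
Peg 1: [3, 1]
Peg 2: []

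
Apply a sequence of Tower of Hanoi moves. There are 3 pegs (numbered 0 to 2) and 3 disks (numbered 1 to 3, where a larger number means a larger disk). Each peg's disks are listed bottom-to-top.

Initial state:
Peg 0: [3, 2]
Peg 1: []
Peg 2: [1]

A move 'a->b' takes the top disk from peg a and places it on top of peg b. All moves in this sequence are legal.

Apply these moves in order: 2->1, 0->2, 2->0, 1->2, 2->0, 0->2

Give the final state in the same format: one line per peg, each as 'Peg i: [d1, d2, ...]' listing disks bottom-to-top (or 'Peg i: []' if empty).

Answer: Peg 0: [3, 2]
Peg 1: []
Peg 2: [1]

Derivation:
After move 1 (2->1):
Peg 0: [3, 2]
Peg 1: [1]
Peg 2: []

After move 2 (0->2):
Peg 0: [3]
Peg 1: [1]
Peg 2: [2]

After move 3 (2->0):
Peg 0: [3, 2]
Peg 1: [1]
Peg 2: []

After move 4 (1->2):
Peg 0: [3, 2]
Peg 1: []
Peg 2: [1]

After move 5 (2->0):
Peg 0: [3, 2, 1]
Peg 1: []
Peg 2: []

After move 6 (0->2):
Peg 0: [3, 2]
Peg 1: []
Peg 2: [1]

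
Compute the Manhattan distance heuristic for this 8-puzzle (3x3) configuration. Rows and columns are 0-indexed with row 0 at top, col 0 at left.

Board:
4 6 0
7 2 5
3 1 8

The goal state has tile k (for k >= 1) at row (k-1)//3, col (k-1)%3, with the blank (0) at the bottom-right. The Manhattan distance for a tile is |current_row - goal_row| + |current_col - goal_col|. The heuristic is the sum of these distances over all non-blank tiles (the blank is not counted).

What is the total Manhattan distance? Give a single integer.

Tile 4: (0,0)->(1,0) = 1
Tile 6: (0,1)->(1,2) = 2
Tile 7: (1,0)->(2,0) = 1
Tile 2: (1,1)->(0,1) = 1
Tile 5: (1,2)->(1,1) = 1
Tile 3: (2,0)->(0,2) = 4
Tile 1: (2,1)->(0,0) = 3
Tile 8: (2,2)->(2,1) = 1
Sum: 1 + 2 + 1 + 1 + 1 + 4 + 3 + 1 = 14

Answer: 14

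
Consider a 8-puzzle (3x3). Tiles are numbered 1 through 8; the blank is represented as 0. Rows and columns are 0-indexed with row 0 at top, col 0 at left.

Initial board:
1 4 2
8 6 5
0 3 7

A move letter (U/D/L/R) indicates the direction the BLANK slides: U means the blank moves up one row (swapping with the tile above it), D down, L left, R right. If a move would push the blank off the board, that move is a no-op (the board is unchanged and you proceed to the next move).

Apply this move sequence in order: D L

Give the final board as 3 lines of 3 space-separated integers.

Answer: 1 4 2
8 6 5
0 3 7

Derivation:
After move 1 (D):
1 4 2
8 6 5
0 3 7

After move 2 (L):
1 4 2
8 6 5
0 3 7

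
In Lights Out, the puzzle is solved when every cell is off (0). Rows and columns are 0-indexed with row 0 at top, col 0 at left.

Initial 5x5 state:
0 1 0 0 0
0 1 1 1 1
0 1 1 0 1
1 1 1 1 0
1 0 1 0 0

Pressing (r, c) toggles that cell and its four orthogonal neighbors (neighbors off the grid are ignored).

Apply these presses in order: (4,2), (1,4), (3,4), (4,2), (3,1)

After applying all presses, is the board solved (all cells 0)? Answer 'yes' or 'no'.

After press 1 at (4,2):
0 1 0 0 0
0 1 1 1 1
0 1 1 0 1
1 1 0 1 0
1 1 0 1 0

After press 2 at (1,4):
0 1 0 0 1
0 1 1 0 0
0 1 1 0 0
1 1 0 1 0
1 1 0 1 0

After press 3 at (3,4):
0 1 0 0 1
0 1 1 0 0
0 1 1 0 1
1 1 0 0 1
1 1 0 1 1

After press 4 at (4,2):
0 1 0 0 1
0 1 1 0 0
0 1 1 0 1
1 1 1 0 1
1 0 1 0 1

After press 5 at (3,1):
0 1 0 0 1
0 1 1 0 0
0 0 1 0 1
0 0 0 0 1
1 1 1 0 1

Lights still on: 11

Answer: no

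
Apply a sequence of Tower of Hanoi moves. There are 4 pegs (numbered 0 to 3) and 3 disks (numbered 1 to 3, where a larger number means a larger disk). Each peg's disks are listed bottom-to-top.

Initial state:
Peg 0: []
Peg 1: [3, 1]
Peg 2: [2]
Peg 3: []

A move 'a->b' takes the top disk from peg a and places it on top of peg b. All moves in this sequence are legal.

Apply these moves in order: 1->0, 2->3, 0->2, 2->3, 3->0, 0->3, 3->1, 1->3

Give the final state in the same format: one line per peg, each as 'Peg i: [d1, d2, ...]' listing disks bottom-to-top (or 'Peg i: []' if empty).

After move 1 (1->0):
Peg 0: [1]
Peg 1: [3]
Peg 2: [2]
Peg 3: []

After move 2 (2->3):
Peg 0: [1]
Peg 1: [3]
Peg 2: []
Peg 3: [2]

After move 3 (0->2):
Peg 0: []
Peg 1: [3]
Peg 2: [1]
Peg 3: [2]

After move 4 (2->3):
Peg 0: []
Peg 1: [3]
Peg 2: []
Peg 3: [2, 1]

After move 5 (3->0):
Peg 0: [1]
Peg 1: [3]
Peg 2: []
Peg 3: [2]

After move 6 (0->3):
Peg 0: []
Peg 1: [3]
Peg 2: []
Peg 3: [2, 1]

After move 7 (3->1):
Peg 0: []
Peg 1: [3, 1]
Peg 2: []
Peg 3: [2]

After move 8 (1->3):
Peg 0: []
Peg 1: [3]
Peg 2: []
Peg 3: [2, 1]

Answer: Peg 0: []
Peg 1: [3]
Peg 2: []
Peg 3: [2, 1]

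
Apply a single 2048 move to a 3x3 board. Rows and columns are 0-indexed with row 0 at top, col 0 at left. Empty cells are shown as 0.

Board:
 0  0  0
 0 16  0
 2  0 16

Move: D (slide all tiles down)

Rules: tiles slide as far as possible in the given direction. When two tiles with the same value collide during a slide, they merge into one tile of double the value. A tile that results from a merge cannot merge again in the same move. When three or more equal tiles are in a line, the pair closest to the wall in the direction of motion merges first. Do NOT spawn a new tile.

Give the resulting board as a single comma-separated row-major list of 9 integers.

Answer: 0, 0, 0, 0, 0, 0, 2, 16, 16

Derivation:
Slide down:
col 0: [0, 0, 2] -> [0, 0, 2]
col 1: [0, 16, 0] -> [0, 0, 16]
col 2: [0, 0, 16] -> [0, 0, 16]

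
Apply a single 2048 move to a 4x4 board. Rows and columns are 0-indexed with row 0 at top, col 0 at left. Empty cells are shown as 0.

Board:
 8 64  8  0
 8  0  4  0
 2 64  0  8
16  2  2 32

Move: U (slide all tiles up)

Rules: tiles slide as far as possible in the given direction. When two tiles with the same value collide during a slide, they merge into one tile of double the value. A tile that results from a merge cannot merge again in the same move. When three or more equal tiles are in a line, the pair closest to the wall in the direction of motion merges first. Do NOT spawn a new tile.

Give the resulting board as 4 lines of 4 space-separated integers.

Answer:  16 128   8   8
  2   2   4  32
 16   0   2   0
  0   0   0   0

Derivation:
Slide up:
col 0: [8, 8, 2, 16] -> [16, 2, 16, 0]
col 1: [64, 0, 64, 2] -> [128, 2, 0, 0]
col 2: [8, 4, 0, 2] -> [8, 4, 2, 0]
col 3: [0, 0, 8, 32] -> [8, 32, 0, 0]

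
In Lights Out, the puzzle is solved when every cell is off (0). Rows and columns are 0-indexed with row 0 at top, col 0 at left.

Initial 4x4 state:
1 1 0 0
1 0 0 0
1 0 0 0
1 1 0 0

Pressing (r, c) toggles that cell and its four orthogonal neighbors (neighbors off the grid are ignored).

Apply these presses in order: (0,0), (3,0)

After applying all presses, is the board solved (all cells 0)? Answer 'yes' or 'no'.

After press 1 at (0,0):
0 0 0 0
0 0 0 0
1 0 0 0
1 1 0 0

After press 2 at (3,0):
0 0 0 0
0 0 0 0
0 0 0 0
0 0 0 0

Lights still on: 0

Answer: yes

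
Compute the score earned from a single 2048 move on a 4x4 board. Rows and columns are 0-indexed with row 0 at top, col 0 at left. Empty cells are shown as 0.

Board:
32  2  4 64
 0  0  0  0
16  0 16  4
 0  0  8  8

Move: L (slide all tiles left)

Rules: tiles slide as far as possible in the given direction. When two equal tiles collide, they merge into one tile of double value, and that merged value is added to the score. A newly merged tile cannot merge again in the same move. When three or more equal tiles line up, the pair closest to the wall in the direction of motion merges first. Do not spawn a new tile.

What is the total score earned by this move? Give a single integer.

Answer: 48

Derivation:
Slide left:
row 0: [32, 2, 4, 64] -> [32, 2, 4, 64]  score +0 (running 0)
row 1: [0, 0, 0, 0] -> [0, 0, 0, 0]  score +0 (running 0)
row 2: [16, 0, 16, 4] -> [32, 4, 0, 0]  score +32 (running 32)
row 3: [0, 0, 8, 8] -> [16, 0, 0, 0]  score +16 (running 48)
Board after move:
32  2  4 64
 0  0  0  0
32  4  0  0
16  0  0  0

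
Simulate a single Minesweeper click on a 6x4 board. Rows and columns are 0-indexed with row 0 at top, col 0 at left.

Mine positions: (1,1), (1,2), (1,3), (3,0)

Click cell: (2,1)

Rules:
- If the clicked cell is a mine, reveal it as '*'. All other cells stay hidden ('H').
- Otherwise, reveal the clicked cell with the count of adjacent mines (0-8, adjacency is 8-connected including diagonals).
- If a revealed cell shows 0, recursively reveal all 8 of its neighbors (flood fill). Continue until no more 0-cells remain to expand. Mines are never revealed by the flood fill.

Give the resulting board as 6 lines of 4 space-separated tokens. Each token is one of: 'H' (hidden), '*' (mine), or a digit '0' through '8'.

H H H H
H H H H
H 3 H H
H H H H
H H H H
H H H H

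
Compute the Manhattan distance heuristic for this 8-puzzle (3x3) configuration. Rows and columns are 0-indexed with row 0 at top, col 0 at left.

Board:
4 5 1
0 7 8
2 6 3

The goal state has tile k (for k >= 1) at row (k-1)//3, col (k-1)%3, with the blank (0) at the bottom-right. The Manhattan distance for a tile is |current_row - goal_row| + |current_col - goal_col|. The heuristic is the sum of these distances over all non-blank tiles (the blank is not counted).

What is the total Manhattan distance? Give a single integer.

Answer: 15

Derivation:
Tile 4: at (0,0), goal (1,0), distance |0-1|+|0-0| = 1
Tile 5: at (0,1), goal (1,1), distance |0-1|+|1-1| = 1
Tile 1: at (0,2), goal (0,0), distance |0-0|+|2-0| = 2
Tile 7: at (1,1), goal (2,0), distance |1-2|+|1-0| = 2
Tile 8: at (1,2), goal (2,1), distance |1-2|+|2-1| = 2
Tile 2: at (2,0), goal (0,1), distance |2-0|+|0-1| = 3
Tile 6: at (2,1), goal (1,2), distance |2-1|+|1-2| = 2
Tile 3: at (2,2), goal (0,2), distance |2-0|+|2-2| = 2
Sum: 1 + 1 + 2 + 2 + 2 + 3 + 2 + 2 = 15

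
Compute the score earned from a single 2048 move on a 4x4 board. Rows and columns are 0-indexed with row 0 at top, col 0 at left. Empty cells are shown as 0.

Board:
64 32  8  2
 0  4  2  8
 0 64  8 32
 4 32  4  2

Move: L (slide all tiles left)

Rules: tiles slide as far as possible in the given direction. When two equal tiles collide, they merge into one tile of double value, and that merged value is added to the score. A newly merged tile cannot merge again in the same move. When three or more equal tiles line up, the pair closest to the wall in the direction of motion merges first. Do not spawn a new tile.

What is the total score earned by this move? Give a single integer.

Slide left:
row 0: [64, 32, 8, 2] -> [64, 32, 8, 2]  score +0 (running 0)
row 1: [0, 4, 2, 8] -> [4, 2, 8, 0]  score +0 (running 0)
row 2: [0, 64, 8, 32] -> [64, 8, 32, 0]  score +0 (running 0)
row 3: [4, 32, 4, 2] -> [4, 32, 4, 2]  score +0 (running 0)
Board after move:
64 32  8  2
 4  2  8  0
64  8 32  0
 4 32  4  2

Answer: 0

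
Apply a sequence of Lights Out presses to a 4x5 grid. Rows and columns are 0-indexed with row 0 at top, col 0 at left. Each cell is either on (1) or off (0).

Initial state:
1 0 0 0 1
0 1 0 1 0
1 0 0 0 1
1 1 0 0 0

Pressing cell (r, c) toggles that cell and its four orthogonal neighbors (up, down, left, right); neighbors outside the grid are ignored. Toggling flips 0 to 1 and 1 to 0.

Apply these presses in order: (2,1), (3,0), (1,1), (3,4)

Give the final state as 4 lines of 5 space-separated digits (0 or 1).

Answer: 1 1 0 0 1
1 1 1 1 0
1 0 1 0 0
0 1 0 1 1

Derivation:
After press 1 at (2,1):
1 0 0 0 1
0 0 0 1 0
0 1 1 0 1
1 0 0 0 0

After press 2 at (3,0):
1 0 0 0 1
0 0 0 1 0
1 1 1 0 1
0 1 0 0 0

After press 3 at (1,1):
1 1 0 0 1
1 1 1 1 0
1 0 1 0 1
0 1 0 0 0

After press 4 at (3,4):
1 1 0 0 1
1 1 1 1 0
1 0 1 0 0
0 1 0 1 1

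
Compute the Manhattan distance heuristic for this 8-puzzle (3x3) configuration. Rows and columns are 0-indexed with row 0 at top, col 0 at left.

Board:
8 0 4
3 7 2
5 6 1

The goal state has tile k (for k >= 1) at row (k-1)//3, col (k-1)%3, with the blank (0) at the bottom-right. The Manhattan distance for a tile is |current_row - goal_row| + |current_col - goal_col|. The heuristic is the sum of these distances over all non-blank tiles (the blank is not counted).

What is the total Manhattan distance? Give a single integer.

Answer: 21

Derivation:
Tile 8: at (0,0), goal (2,1), distance |0-2|+|0-1| = 3
Tile 4: at (0,2), goal (1,0), distance |0-1|+|2-0| = 3
Tile 3: at (1,0), goal (0,2), distance |1-0|+|0-2| = 3
Tile 7: at (1,1), goal (2,0), distance |1-2|+|1-0| = 2
Tile 2: at (1,2), goal (0,1), distance |1-0|+|2-1| = 2
Tile 5: at (2,0), goal (1,1), distance |2-1|+|0-1| = 2
Tile 6: at (2,1), goal (1,2), distance |2-1|+|1-2| = 2
Tile 1: at (2,2), goal (0,0), distance |2-0|+|2-0| = 4
Sum: 3 + 3 + 3 + 2 + 2 + 2 + 2 + 4 = 21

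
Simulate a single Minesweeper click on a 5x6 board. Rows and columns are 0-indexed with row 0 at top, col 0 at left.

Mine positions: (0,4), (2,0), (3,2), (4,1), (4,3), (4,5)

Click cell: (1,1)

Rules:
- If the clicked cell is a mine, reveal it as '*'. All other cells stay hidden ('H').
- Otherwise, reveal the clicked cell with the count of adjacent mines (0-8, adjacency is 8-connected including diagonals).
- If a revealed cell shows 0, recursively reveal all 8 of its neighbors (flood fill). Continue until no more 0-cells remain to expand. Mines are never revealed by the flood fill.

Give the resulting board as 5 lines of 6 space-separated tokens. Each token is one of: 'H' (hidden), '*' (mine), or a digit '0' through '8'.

H H H H H H
H 1 H H H H
H H H H H H
H H H H H H
H H H H H H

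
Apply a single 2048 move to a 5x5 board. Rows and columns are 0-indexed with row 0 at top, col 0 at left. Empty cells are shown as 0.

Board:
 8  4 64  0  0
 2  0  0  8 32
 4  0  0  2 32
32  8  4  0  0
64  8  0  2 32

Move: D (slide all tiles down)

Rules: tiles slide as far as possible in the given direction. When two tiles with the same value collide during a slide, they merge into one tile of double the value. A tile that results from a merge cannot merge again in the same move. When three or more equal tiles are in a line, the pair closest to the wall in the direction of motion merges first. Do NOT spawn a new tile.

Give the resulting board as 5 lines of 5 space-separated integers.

Slide down:
col 0: [8, 2, 4, 32, 64] -> [8, 2, 4, 32, 64]
col 1: [4, 0, 0, 8, 8] -> [0, 0, 0, 4, 16]
col 2: [64, 0, 0, 4, 0] -> [0, 0, 0, 64, 4]
col 3: [0, 8, 2, 0, 2] -> [0, 0, 0, 8, 4]
col 4: [0, 32, 32, 0, 32] -> [0, 0, 0, 32, 64]

Answer:  8  0  0  0  0
 2  0  0  0  0
 4  0  0  0  0
32  4 64  8 32
64 16  4  4 64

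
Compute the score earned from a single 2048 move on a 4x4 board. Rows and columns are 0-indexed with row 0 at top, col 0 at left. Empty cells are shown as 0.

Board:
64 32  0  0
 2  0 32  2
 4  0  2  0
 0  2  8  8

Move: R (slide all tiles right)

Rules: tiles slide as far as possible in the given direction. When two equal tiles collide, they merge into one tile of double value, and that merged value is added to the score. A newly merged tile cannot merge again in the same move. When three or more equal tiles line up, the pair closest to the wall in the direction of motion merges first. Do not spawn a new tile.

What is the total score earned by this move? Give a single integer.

Slide right:
row 0: [64, 32, 0, 0] -> [0, 0, 64, 32]  score +0 (running 0)
row 1: [2, 0, 32, 2] -> [0, 2, 32, 2]  score +0 (running 0)
row 2: [4, 0, 2, 0] -> [0, 0, 4, 2]  score +0 (running 0)
row 3: [0, 2, 8, 8] -> [0, 0, 2, 16]  score +16 (running 16)
Board after move:
 0  0 64 32
 0  2 32  2
 0  0  4  2
 0  0  2 16

Answer: 16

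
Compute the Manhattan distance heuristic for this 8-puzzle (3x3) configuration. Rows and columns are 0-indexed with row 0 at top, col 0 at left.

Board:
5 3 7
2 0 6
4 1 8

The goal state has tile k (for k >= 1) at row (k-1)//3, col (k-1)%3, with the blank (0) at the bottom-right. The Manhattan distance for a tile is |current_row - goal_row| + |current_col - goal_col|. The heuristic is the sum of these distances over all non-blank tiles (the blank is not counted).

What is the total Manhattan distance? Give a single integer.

Answer: 14

Derivation:
Tile 5: at (0,0), goal (1,1), distance |0-1|+|0-1| = 2
Tile 3: at (0,1), goal (0,2), distance |0-0|+|1-2| = 1
Tile 7: at (0,2), goal (2,0), distance |0-2|+|2-0| = 4
Tile 2: at (1,0), goal (0,1), distance |1-0|+|0-1| = 2
Tile 6: at (1,2), goal (1,2), distance |1-1|+|2-2| = 0
Tile 4: at (2,0), goal (1,0), distance |2-1|+|0-0| = 1
Tile 1: at (2,1), goal (0,0), distance |2-0|+|1-0| = 3
Tile 8: at (2,2), goal (2,1), distance |2-2|+|2-1| = 1
Sum: 2 + 1 + 4 + 2 + 0 + 1 + 3 + 1 = 14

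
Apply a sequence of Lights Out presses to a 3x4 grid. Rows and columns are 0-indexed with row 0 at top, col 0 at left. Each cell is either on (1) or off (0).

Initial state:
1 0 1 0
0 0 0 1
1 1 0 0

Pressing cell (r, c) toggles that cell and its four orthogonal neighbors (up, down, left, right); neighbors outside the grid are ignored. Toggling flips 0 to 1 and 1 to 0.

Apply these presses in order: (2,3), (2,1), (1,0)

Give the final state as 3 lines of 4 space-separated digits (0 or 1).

Answer: 0 0 1 0
1 0 0 0
1 0 0 1

Derivation:
After press 1 at (2,3):
1 0 1 0
0 0 0 0
1 1 1 1

After press 2 at (2,1):
1 0 1 0
0 1 0 0
0 0 0 1

After press 3 at (1,0):
0 0 1 0
1 0 0 0
1 0 0 1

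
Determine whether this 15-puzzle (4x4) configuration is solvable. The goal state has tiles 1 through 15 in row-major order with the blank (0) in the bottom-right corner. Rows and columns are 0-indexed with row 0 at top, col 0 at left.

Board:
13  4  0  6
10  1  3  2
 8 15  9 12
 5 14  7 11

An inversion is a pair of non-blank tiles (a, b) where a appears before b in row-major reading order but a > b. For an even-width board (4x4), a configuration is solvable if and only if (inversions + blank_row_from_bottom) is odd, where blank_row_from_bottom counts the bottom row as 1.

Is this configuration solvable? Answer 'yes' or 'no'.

Inversions: 42
Blank is in row 0 (0-indexed from top), which is row 4 counting from the bottom (bottom = 1).
42 + 4 = 46, which is even, so the puzzle is not solvable.

Answer: no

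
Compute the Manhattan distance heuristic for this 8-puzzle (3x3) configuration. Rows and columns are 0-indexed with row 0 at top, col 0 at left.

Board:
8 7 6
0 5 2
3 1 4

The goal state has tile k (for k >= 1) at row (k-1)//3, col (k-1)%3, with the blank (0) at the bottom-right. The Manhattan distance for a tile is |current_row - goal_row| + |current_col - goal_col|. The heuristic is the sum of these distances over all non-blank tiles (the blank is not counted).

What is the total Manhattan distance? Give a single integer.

Tile 8: (0,0)->(2,1) = 3
Tile 7: (0,1)->(2,0) = 3
Tile 6: (0,2)->(1,2) = 1
Tile 5: (1,1)->(1,1) = 0
Tile 2: (1,2)->(0,1) = 2
Tile 3: (2,0)->(0,2) = 4
Tile 1: (2,1)->(0,0) = 3
Tile 4: (2,2)->(1,0) = 3
Sum: 3 + 3 + 1 + 0 + 2 + 4 + 3 + 3 = 19

Answer: 19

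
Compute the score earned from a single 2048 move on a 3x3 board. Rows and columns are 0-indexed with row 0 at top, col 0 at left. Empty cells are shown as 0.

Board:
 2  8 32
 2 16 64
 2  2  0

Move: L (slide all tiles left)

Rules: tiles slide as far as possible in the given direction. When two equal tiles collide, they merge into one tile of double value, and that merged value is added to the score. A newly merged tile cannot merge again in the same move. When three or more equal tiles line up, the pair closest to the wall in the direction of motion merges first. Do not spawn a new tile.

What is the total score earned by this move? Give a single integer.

Slide left:
row 0: [2, 8, 32] -> [2, 8, 32]  score +0 (running 0)
row 1: [2, 16, 64] -> [2, 16, 64]  score +0 (running 0)
row 2: [2, 2, 0] -> [4, 0, 0]  score +4 (running 4)
Board after move:
 2  8 32
 2 16 64
 4  0  0

Answer: 4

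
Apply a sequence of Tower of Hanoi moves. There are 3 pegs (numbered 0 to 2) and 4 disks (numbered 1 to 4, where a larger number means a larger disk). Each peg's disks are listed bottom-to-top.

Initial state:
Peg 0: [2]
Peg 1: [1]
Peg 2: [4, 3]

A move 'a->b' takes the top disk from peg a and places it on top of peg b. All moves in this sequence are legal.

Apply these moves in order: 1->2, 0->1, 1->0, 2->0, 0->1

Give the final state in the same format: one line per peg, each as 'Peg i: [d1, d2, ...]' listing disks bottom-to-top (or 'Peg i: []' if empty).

Answer: Peg 0: [2]
Peg 1: [1]
Peg 2: [4, 3]

Derivation:
After move 1 (1->2):
Peg 0: [2]
Peg 1: []
Peg 2: [4, 3, 1]

After move 2 (0->1):
Peg 0: []
Peg 1: [2]
Peg 2: [4, 3, 1]

After move 3 (1->0):
Peg 0: [2]
Peg 1: []
Peg 2: [4, 3, 1]

After move 4 (2->0):
Peg 0: [2, 1]
Peg 1: []
Peg 2: [4, 3]

After move 5 (0->1):
Peg 0: [2]
Peg 1: [1]
Peg 2: [4, 3]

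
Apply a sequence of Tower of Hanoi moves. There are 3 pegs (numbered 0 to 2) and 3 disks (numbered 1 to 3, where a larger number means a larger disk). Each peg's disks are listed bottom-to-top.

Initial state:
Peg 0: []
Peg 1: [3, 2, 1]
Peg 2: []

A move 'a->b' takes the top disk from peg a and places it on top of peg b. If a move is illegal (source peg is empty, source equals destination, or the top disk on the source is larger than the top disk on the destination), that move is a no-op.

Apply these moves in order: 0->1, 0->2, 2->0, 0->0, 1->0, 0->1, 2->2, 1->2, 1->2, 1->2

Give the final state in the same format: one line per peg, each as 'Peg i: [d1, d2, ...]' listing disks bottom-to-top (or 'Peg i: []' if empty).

Answer: Peg 0: []
Peg 1: [3, 2]
Peg 2: [1]

Derivation:
After move 1 (0->1):
Peg 0: []
Peg 1: [3, 2, 1]
Peg 2: []

After move 2 (0->2):
Peg 0: []
Peg 1: [3, 2, 1]
Peg 2: []

After move 3 (2->0):
Peg 0: []
Peg 1: [3, 2, 1]
Peg 2: []

After move 4 (0->0):
Peg 0: []
Peg 1: [3, 2, 1]
Peg 2: []

After move 5 (1->0):
Peg 0: [1]
Peg 1: [3, 2]
Peg 2: []

After move 6 (0->1):
Peg 0: []
Peg 1: [3, 2, 1]
Peg 2: []

After move 7 (2->2):
Peg 0: []
Peg 1: [3, 2, 1]
Peg 2: []

After move 8 (1->2):
Peg 0: []
Peg 1: [3, 2]
Peg 2: [1]

After move 9 (1->2):
Peg 0: []
Peg 1: [3, 2]
Peg 2: [1]

After move 10 (1->2):
Peg 0: []
Peg 1: [3, 2]
Peg 2: [1]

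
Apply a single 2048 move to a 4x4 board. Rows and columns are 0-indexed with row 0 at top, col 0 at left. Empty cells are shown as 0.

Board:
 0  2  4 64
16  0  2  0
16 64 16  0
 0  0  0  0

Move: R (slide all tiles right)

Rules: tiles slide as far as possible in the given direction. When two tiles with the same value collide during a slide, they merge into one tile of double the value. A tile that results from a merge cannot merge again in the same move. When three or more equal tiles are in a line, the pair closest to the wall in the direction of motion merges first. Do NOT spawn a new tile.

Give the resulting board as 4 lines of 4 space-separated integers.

Slide right:
row 0: [0, 2, 4, 64] -> [0, 2, 4, 64]
row 1: [16, 0, 2, 0] -> [0, 0, 16, 2]
row 2: [16, 64, 16, 0] -> [0, 16, 64, 16]
row 3: [0, 0, 0, 0] -> [0, 0, 0, 0]

Answer:  0  2  4 64
 0  0 16  2
 0 16 64 16
 0  0  0  0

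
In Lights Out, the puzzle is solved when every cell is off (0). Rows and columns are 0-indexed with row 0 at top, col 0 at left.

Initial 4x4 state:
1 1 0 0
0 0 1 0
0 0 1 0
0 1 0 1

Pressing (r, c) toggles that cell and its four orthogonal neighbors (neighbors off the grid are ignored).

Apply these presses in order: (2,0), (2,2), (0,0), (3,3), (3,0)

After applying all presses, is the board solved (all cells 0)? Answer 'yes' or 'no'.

After press 1 at (2,0):
1 1 0 0
1 0 1 0
1 1 1 0
1 1 0 1

After press 2 at (2,2):
1 1 0 0
1 0 0 0
1 0 0 1
1 1 1 1

After press 3 at (0,0):
0 0 0 0
0 0 0 0
1 0 0 1
1 1 1 1

After press 4 at (3,3):
0 0 0 0
0 0 0 0
1 0 0 0
1 1 0 0

After press 5 at (3,0):
0 0 0 0
0 0 0 0
0 0 0 0
0 0 0 0

Lights still on: 0

Answer: yes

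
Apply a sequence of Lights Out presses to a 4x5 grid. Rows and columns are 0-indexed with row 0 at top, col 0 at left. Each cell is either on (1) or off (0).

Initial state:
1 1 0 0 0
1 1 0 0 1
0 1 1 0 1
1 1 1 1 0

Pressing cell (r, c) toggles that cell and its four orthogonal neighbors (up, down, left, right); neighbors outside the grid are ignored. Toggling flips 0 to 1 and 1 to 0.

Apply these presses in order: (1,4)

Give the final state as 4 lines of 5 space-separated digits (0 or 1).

Answer: 1 1 0 0 1
1 1 0 1 0
0 1 1 0 0
1 1 1 1 0

Derivation:
After press 1 at (1,4):
1 1 0 0 1
1 1 0 1 0
0 1 1 0 0
1 1 1 1 0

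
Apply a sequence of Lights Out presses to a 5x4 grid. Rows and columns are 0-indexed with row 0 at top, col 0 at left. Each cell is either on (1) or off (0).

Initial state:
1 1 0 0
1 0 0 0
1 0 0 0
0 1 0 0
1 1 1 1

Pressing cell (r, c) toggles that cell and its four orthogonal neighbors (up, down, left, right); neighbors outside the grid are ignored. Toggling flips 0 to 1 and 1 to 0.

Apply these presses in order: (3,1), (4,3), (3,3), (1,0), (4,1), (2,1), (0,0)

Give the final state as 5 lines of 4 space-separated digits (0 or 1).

After press 1 at (3,1):
1 1 0 0
1 0 0 0
1 1 0 0
1 0 1 0
1 0 1 1

After press 2 at (4,3):
1 1 0 0
1 0 0 0
1 1 0 0
1 0 1 1
1 0 0 0

After press 3 at (3,3):
1 1 0 0
1 0 0 0
1 1 0 1
1 0 0 0
1 0 0 1

After press 4 at (1,0):
0 1 0 0
0 1 0 0
0 1 0 1
1 0 0 0
1 0 0 1

After press 5 at (4,1):
0 1 0 0
0 1 0 0
0 1 0 1
1 1 0 0
0 1 1 1

After press 6 at (2,1):
0 1 0 0
0 0 0 0
1 0 1 1
1 0 0 0
0 1 1 1

After press 7 at (0,0):
1 0 0 0
1 0 0 0
1 0 1 1
1 0 0 0
0 1 1 1

Answer: 1 0 0 0
1 0 0 0
1 0 1 1
1 0 0 0
0 1 1 1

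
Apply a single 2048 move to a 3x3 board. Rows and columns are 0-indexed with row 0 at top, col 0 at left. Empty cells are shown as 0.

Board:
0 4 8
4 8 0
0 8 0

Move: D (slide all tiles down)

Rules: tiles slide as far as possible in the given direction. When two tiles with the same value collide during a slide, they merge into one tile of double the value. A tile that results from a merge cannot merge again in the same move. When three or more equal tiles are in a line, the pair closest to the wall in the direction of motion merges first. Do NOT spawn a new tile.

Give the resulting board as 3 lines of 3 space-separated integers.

Slide down:
col 0: [0, 4, 0] -> [0, 0, 4]
col 1: [4, 8, 8] -> [0, 4, 16]
col 2: [8, 0, 0] -> [0, 0, 8]

Answer:  0  0  0
 0  4  0
 4 16  8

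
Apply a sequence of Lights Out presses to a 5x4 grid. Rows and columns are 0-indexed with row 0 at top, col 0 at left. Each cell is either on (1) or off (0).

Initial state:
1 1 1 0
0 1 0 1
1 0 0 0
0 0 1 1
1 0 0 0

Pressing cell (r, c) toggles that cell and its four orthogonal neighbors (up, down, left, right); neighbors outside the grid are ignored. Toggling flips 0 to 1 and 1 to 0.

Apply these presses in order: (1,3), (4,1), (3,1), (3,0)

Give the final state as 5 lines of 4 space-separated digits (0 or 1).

After press 1 at (1,3):
1 1 1 1
0 1 1 0
1 0 0 1
0 0 1 1
1 0 0 0

After press 2 at (4,1):
1 1 1 1
0 1 1 0
1 0 0 1
0 1 1 1
0 1 1 0

After press 3 at (3,1):
1 1 1 1
0 1 1 0
1 1 0 1
1 0 0 1
0 0 1 0

After press 4 at (3,0):
1 1 1 1
0 1 1 0
0 1 0 1
0 1 0 1
1 0 1 0

Answer: 1 1 1 1
0 1 1 0
0 1 0 1
0 1 0 1
1 0 1 0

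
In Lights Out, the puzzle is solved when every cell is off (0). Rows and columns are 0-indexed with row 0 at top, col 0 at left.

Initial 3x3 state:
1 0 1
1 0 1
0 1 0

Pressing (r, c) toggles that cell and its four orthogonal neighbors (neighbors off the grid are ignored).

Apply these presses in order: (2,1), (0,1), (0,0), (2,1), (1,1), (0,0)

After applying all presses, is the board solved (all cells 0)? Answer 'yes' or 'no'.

After press 1 at (2,1):
1 0 1
1 1 1
1 0 1

After press 2 at (0,1):
0 1 0
1 0 1
1 0 1

After press 3 at (0,0):
1 0 0
0 0 1
1 0 1

After press 4 at (2,1):
1 0 0
0 1 1
0 1 0

After press 5 at (1,1):
1 1 0
1 0 0
0 0 0

After press 6 at (0,0):
0 0 0
0 0 0
0 0 0

Lights still on: 0

Answer: yes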